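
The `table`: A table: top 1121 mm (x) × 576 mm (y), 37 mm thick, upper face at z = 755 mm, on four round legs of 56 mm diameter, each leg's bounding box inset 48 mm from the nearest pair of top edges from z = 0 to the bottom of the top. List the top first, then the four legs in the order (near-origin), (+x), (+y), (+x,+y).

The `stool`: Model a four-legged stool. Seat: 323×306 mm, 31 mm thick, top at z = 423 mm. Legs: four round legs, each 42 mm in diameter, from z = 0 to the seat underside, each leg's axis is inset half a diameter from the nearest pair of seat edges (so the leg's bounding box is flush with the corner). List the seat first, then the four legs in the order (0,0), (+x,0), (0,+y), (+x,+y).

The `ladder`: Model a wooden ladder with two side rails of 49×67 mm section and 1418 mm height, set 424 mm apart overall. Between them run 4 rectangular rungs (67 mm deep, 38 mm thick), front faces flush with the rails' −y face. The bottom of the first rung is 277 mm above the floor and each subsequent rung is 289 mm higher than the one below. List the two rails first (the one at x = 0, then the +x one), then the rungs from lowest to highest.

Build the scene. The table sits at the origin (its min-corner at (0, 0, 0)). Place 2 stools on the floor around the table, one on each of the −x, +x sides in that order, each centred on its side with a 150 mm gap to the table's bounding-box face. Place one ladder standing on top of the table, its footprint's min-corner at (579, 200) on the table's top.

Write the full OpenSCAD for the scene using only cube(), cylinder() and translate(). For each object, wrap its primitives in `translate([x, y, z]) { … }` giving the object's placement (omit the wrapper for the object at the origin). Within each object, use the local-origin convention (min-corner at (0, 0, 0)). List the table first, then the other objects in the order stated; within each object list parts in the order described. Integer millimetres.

translate([0, 0, 718]) cube([1121, 576, 37]);
translate([76, 76, 0]) cylinder(h = 718, r = 28);
translate([1045, 76, 0]) cylinder(h = 718, r = 28);
translate([76, 500, 0]) cylinder(h = 718, r = 28);
translate([1045, 500, 0]) cylinder(h = 718, r = 28);
translate([-473, 135, 0]) {
  translate([0, 0, 392]) cube([323, 306, 31]);
  translate([21, 21, 0]) cylinder(h = 392, r = 21);
  translate([302, 21, 0]) cylinder(h = 392, r = 21);
  translate([21, 285, 0]) cylinder(h = 392, r = 21);
  translate([302, 285, 0]) cylinder(h = 392, r = 21);
}
translate([1271, 135, 0]) {
  translate([0, 0, 392]) cube([323, 306, 31]);
  translate([21, 21, 0]) cylinder(h = 392, r = 21);
  translate([302, 21, 0]) cylinder(h = 392, r = 21);
  translate([21, 285, 0]) cylinder(h = 392, r = 21);
  translate([302, 285, 0]) cylinder(h = 392, r = 21);
}
translate([579, 200, 755]) {
  cube([49, 67, 1418]);
  translate([375, 0, 0]) cube([49, 67, 1418]);
  translate([49, 0, 277]) cube([326, 67, 38]);
  translate([49, 0, 566]) cube([326, 67, 38]);
  translate([49, 0, 855]) cube([326, 67, 38]);
  translate([49, 0, 1144]) cube([326, 67, 38]);
}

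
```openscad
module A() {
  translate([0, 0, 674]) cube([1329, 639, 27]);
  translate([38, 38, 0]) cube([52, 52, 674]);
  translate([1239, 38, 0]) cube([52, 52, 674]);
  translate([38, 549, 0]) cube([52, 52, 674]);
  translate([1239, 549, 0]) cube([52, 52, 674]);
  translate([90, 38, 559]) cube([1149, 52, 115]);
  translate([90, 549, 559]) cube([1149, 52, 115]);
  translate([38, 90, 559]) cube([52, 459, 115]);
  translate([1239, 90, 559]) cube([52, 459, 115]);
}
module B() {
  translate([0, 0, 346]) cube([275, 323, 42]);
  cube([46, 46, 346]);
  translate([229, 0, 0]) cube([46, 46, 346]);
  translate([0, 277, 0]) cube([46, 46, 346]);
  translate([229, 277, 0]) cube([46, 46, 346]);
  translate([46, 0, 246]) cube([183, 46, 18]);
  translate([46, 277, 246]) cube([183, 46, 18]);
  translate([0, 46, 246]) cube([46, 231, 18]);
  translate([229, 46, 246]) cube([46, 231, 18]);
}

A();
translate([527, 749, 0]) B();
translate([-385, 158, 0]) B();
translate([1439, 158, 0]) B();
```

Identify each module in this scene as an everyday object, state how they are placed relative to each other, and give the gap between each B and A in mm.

Each stool's nearest face is 110 mm from the table's bounding box.

A is a table. B is a stool. Three stools sit around the table at the +y, −x, +x sides. The gap between each stool and the table is 110 mm.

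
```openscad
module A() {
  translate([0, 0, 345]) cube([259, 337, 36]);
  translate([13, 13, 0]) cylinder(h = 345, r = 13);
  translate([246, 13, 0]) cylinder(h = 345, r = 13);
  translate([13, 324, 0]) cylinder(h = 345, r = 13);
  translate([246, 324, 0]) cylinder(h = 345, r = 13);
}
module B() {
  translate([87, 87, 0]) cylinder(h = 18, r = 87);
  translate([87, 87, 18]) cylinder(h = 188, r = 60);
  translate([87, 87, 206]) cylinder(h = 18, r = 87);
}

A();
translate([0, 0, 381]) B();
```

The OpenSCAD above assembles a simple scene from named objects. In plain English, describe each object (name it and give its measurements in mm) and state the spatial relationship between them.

A is a simple wooden stool: a rectangular seat 259 mm (x) by 337 mm (y), 36 mm thick, top face at z = 381 mm, on four round legs, each 26 mm in diameter. The legs rest on z = 0, each leg's axis is inset half a diameter from the nearest pair of seat edges (so the leg's bounding box is flush with the corner).

B is a spool: two coaxial disc flanges of radius 87 mm and thickness 18 mm, joined by a core cylinder of radius 60 mm and height 188 mm. The lower flange rests on z = 0 and the three cylinders share a vertical axis.

The spool is on top of the stool.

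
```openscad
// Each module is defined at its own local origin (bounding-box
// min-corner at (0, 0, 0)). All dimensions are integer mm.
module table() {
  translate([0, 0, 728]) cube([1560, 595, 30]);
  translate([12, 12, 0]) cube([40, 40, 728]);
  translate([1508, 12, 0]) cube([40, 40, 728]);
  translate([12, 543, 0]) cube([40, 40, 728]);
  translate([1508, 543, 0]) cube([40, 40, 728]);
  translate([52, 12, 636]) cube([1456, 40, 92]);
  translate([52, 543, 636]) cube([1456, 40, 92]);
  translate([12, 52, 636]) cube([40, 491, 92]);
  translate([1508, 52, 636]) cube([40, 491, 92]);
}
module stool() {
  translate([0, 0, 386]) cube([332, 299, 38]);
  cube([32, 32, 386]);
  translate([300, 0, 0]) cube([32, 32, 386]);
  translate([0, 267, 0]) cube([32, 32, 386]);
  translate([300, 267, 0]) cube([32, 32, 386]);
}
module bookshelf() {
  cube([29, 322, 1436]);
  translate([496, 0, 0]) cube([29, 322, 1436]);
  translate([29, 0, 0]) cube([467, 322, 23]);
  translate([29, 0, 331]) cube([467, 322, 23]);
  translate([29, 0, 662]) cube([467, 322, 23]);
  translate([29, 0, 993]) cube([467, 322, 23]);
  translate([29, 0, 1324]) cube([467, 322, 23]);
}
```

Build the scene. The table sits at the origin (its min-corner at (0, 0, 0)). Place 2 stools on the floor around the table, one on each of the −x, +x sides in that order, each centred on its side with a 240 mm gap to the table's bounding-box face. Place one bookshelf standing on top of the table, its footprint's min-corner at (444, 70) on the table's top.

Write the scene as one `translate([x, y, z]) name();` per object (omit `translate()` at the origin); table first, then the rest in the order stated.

table();
translate([-572, 148, 0]) stool();
translate([1800, 148, 0]) stool();
translate([444, 70, 758]) bookshelf();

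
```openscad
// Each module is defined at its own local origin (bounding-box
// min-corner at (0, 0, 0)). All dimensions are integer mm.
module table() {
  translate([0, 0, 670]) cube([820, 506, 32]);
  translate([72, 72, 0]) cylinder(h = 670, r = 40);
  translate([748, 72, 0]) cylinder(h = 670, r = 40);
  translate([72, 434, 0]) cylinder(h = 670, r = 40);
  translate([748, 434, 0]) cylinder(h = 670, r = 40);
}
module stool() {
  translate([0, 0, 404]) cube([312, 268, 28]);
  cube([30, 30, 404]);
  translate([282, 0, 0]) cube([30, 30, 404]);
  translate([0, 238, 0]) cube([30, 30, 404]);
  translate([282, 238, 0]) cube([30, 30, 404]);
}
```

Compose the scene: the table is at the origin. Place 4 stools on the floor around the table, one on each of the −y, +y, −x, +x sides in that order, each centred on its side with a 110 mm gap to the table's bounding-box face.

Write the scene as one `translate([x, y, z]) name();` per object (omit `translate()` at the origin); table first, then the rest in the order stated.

table();
translate([254, -378, 0]) stool();
translate([254, 616, 0]) stool();
translate([-422, 119, 0]) stool();
translate([930, 119, 0]) stool();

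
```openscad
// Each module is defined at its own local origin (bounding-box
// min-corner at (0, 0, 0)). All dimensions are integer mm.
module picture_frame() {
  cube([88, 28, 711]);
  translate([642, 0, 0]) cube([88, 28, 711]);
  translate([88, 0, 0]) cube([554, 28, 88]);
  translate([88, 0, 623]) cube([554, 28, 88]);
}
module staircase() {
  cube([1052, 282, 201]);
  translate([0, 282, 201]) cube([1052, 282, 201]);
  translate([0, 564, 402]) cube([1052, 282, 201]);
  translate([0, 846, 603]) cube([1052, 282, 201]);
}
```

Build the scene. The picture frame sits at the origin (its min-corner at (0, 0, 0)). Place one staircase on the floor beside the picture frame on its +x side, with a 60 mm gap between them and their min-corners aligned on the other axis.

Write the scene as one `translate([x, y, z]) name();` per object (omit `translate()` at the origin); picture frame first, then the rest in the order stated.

picture_frame();
translate([790, 0, 0]) staircase();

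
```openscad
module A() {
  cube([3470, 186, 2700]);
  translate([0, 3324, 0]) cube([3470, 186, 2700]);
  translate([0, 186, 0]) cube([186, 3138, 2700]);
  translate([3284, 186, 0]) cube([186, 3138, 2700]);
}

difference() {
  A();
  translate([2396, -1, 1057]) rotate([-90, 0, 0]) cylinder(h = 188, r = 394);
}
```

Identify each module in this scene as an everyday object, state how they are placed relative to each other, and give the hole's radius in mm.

A is a house frame. The house frame has a circular hole through its front wall. The hole's radius is 394 mm.

The subtracted cylinder has r = 394 mm.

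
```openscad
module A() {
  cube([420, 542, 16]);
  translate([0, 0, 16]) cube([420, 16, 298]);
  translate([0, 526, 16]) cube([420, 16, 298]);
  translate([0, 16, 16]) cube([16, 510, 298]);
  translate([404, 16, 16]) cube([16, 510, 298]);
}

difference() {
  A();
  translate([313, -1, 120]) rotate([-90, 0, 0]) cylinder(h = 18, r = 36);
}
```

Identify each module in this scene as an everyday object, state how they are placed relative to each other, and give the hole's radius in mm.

The subtracted cylinder has r = 36 mm.

A is an open box. The open box has a circular hole through its front wall. The hole's radius is 36 mm.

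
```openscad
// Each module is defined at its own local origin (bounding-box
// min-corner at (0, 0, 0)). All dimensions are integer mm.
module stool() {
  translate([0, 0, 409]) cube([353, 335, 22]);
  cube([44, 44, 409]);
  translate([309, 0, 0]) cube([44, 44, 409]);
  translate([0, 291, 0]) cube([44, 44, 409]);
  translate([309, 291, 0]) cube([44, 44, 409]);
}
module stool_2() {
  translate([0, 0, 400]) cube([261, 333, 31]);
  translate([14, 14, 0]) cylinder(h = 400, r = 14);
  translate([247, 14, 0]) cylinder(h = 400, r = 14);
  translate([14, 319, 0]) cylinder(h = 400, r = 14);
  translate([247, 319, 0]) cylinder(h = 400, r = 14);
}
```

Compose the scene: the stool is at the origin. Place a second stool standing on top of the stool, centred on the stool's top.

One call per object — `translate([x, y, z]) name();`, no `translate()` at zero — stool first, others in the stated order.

stool();
translate([46, 1, 431]) stool_2();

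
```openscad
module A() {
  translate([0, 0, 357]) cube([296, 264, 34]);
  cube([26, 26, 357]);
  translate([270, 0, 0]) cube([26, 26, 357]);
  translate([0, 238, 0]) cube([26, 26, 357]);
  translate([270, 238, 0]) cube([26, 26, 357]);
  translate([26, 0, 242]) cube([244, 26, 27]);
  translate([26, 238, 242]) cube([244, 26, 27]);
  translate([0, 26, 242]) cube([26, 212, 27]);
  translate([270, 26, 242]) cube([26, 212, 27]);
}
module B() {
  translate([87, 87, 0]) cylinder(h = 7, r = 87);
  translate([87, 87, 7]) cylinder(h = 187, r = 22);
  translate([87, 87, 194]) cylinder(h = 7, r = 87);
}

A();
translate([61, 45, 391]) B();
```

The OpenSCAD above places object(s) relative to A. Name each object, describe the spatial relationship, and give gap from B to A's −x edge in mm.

The spool's min-x is at 61; the stool's min-x is 0; gap = 61 mm.

A is a stool. B is a spool. The spool is on top of the stool, centred. The gap from the spool to the stool's −x edge is 61 mm.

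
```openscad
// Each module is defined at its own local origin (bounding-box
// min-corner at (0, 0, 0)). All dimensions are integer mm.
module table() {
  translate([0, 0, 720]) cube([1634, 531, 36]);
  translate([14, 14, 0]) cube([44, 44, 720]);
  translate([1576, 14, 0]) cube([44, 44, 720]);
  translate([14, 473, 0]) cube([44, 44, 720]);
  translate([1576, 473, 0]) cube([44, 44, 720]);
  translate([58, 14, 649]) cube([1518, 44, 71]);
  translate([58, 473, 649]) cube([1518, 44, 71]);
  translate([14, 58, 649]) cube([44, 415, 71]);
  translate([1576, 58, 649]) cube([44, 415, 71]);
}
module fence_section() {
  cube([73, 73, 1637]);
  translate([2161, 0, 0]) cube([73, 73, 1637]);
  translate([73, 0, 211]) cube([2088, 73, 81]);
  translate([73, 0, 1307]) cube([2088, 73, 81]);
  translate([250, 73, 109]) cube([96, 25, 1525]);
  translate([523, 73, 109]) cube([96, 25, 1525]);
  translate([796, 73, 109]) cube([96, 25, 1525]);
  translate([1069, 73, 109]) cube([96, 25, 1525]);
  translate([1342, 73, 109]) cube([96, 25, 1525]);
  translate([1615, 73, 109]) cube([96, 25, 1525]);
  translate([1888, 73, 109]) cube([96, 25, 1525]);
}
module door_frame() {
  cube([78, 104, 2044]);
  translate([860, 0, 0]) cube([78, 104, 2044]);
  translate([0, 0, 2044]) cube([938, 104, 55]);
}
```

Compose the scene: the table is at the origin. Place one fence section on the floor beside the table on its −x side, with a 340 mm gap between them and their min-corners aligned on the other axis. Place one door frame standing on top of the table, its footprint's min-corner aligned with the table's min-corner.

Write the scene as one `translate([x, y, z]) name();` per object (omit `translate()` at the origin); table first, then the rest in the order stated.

table();
translate([-2574, 0, 0]) fence_section();
translate([0, 0, 756]) door_frame();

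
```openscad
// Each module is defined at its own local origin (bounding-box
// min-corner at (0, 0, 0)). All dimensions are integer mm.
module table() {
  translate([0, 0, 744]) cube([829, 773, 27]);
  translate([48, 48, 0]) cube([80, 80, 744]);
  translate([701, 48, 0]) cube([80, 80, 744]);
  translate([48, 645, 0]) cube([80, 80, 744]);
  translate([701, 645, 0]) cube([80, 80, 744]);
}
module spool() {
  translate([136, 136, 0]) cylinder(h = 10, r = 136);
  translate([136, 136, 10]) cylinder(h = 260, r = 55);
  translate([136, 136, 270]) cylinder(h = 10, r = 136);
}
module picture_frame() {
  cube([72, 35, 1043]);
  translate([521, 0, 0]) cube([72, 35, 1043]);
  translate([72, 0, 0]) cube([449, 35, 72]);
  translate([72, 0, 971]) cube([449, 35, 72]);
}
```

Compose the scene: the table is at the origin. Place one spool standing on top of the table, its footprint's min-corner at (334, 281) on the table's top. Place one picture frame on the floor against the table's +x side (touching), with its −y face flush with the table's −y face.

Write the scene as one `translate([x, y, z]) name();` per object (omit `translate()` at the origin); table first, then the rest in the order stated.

table();
translate([334, 281, 771]) spool();
translate([829, 0, 0]) picture_frame();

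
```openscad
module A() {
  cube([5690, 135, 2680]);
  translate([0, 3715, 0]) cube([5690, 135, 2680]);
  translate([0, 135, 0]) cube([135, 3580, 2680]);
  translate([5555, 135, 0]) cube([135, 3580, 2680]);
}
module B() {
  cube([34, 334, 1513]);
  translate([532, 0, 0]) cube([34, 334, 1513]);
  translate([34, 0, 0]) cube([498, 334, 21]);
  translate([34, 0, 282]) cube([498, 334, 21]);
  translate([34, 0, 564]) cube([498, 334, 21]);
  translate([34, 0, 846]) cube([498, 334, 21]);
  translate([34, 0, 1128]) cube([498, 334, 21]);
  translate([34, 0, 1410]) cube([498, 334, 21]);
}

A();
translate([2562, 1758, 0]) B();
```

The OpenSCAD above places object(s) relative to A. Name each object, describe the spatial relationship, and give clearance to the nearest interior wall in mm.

A is a house frame. B is a bookshelf. The bookshelf sits inside the house frame, centred. The clearance to the nearest interior wall is 1623 mm.

Clearances: x = 2427, y = 1623; minimum 1623 mm.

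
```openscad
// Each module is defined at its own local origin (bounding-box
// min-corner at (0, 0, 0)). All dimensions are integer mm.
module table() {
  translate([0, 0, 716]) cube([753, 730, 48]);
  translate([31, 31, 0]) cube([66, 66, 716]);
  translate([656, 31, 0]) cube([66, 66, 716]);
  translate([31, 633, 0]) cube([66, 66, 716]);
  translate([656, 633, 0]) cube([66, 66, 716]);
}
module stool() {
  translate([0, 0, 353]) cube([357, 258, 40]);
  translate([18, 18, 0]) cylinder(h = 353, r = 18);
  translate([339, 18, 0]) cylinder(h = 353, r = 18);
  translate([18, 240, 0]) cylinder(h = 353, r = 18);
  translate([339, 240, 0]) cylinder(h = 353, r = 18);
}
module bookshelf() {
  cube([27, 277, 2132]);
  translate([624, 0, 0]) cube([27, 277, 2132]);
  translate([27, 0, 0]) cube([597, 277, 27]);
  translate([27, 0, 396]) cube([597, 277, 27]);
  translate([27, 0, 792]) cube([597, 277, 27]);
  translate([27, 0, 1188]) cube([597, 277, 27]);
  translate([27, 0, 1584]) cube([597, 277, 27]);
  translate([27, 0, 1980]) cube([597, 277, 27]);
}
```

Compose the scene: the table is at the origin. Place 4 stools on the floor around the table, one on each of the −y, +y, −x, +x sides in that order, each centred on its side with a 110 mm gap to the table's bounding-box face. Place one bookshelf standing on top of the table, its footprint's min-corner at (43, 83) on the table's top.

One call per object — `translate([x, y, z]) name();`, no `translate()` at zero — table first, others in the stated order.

table();
translate([198, -368, 0]) stool();
translate([198, 840, 0]) stool();
translate([-467, 236, 0]) stool();
translate([863, 236, 0]) stool();
translate([43, 83, 764]) bookshelf();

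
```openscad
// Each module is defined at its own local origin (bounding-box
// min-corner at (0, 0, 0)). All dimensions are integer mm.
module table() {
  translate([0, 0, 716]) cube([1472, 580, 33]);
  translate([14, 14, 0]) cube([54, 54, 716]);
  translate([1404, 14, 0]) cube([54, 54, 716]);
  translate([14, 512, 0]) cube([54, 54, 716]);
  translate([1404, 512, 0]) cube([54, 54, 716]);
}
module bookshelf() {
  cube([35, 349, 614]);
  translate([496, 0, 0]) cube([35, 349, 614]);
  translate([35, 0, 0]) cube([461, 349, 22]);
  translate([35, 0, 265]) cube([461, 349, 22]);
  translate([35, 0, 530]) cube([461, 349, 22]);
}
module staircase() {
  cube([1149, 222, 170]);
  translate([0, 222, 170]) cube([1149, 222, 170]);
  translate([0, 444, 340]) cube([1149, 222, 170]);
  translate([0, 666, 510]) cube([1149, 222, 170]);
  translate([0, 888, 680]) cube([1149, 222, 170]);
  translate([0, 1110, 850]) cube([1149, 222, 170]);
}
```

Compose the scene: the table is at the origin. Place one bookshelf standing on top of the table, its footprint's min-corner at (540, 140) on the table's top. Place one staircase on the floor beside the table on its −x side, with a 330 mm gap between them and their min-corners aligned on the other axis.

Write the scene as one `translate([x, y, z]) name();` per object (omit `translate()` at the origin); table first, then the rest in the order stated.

table();
translate([540, 140, 749]) bookshelf();
translate([-1479, 0, 0]) staircase();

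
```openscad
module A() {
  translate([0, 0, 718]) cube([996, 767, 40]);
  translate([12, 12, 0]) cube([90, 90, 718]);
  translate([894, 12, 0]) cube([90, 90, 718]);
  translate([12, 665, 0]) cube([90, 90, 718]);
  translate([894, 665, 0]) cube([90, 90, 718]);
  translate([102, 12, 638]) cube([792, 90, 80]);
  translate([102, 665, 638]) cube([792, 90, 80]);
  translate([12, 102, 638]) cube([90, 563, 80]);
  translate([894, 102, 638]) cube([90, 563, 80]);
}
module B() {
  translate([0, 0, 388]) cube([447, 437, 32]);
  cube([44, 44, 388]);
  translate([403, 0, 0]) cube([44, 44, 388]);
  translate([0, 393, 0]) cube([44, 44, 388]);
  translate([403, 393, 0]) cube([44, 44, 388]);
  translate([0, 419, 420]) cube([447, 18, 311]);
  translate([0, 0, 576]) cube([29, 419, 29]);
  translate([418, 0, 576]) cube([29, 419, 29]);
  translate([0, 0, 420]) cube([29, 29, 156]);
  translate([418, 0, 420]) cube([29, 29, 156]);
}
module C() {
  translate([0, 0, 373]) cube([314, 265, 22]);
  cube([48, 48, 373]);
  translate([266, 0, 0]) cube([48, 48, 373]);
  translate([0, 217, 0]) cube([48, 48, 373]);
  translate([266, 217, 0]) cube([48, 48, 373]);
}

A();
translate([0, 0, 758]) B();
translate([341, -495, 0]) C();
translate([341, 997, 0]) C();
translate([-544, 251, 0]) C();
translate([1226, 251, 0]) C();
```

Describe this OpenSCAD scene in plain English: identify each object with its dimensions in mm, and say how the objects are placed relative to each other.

A is a rectangular dining table. The top is 996×767×40 mm with its upper surface at z = 758 mm. It stands on four 90×90 mm square legs, each inset 12 mm from the nearest pair of top edges, running from the floor to the underside of the top. Four apron rails, 90 mm thick and 80 mm tall, run between adjacent legs with their top edges flush with the underside of the top and their outer faces flush with the legs' outer faces.

B is a chair: 447×437 mm seat, 32 mm thick, top at z = 420 mm, on four 44 mm square corner legs flush with the seat edges. A 18 mm thick backrest slab spans the full seat width, extending 311 mm above the seat top, its back face flush with the seat's +y edge. Two armrests of 29×29 mm section run along each side from the seat's front edge to the front of the backrest, top faces 185 mm above the seat top and outer faces flush with the seat's x-edges; a 29×29 mm post under the front of each armrest stands on the seat at the front corner.

C is a four-legged stool. The seat is a 314×265×22 mm slab whose top surface is at z = 395 mm; four square legs, each 48×48 mm in cross-section, run from the floor (z = 0) to the underside of the seat, each flush with a corner of the seat.

The chair is on top of the table. Four stools sit around the table at the −y, +y, −x, +x sides.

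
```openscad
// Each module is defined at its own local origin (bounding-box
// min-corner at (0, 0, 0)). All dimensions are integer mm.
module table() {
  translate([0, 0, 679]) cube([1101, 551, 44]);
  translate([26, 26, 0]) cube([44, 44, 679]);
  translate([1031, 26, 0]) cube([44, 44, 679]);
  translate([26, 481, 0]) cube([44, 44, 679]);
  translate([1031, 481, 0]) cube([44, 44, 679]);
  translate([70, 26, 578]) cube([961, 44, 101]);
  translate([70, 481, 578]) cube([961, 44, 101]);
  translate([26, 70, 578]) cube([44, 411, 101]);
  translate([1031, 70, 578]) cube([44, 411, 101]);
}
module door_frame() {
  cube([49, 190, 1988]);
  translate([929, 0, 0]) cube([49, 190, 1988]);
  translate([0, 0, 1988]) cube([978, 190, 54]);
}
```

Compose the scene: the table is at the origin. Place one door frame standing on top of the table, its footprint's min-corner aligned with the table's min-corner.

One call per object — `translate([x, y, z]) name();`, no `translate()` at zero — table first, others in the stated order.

table();
translate([0, 0, 723]) door_frame();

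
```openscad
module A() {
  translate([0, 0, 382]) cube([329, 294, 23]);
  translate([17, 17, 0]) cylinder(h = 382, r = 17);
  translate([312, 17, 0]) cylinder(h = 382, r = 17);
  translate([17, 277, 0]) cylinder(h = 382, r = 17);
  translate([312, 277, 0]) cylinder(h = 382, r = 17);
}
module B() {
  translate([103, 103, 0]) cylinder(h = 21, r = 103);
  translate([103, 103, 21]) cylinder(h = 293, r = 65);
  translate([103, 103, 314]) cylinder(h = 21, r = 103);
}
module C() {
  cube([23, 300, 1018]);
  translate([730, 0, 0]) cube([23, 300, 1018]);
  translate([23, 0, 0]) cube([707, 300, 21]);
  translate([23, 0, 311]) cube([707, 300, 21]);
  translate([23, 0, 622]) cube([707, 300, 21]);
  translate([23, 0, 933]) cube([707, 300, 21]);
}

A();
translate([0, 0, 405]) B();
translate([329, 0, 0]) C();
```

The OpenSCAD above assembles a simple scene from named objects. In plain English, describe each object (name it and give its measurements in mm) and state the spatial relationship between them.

A is a simple wooden stool: a rectangular seat 329 mm (x) by 294 mm (y), 23 mm thick, top face at z = 405 mm, on four round legs, each 34 mm in diameter. The legs rest on z = 0, each leg's axis is inset half a diameter from the nearest pair of seat edges (so the leg's bounding box is flush with the corner).

B is a spool: two coaxial disc flanges of radius 103 mm and thickness 21 mm, joined by a core cylinder of radius 65 mm and height 293 mm. The lower flange rests on z = 0 and the three cylinders share a vertical axis.

C is a bookshelf 753 mm wide overall, 300 mm deep and 1018 mm tall. The two sides are 23 mm thick vertical panels. 4 horizontal shelves of 21 mm thickness span between the inner faces of the sides; the lowest shelf sits on the floor and shelves are stacked with a clear vertical gap of 290 mm between each pair.

The spool is on top of the stool. The bookshelf is against the stool's +x side, with their −y faces flush.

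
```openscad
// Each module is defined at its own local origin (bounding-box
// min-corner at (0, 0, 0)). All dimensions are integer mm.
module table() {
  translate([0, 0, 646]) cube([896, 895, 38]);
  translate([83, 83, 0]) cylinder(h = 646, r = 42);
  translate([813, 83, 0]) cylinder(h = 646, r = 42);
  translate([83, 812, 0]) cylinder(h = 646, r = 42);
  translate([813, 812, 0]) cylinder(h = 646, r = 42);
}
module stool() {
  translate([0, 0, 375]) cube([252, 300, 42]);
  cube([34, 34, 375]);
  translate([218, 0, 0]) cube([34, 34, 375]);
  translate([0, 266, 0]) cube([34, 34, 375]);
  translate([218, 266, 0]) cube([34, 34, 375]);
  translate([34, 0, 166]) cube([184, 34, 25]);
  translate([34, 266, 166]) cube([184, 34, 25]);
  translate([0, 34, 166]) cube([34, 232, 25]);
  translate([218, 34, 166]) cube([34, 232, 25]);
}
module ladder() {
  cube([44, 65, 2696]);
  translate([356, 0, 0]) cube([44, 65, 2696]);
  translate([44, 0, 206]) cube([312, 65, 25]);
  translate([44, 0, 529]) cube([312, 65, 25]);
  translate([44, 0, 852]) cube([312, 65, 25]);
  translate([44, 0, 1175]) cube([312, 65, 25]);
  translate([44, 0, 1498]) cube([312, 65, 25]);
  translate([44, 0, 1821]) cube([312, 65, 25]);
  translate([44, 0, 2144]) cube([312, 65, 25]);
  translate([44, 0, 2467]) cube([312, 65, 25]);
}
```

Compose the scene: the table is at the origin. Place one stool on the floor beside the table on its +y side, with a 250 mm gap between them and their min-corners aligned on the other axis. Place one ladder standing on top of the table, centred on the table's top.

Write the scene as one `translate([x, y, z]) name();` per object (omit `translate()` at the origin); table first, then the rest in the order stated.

table();
translate([0, 1145, 0]) stool();
translate([248, 415, 684]) ladder();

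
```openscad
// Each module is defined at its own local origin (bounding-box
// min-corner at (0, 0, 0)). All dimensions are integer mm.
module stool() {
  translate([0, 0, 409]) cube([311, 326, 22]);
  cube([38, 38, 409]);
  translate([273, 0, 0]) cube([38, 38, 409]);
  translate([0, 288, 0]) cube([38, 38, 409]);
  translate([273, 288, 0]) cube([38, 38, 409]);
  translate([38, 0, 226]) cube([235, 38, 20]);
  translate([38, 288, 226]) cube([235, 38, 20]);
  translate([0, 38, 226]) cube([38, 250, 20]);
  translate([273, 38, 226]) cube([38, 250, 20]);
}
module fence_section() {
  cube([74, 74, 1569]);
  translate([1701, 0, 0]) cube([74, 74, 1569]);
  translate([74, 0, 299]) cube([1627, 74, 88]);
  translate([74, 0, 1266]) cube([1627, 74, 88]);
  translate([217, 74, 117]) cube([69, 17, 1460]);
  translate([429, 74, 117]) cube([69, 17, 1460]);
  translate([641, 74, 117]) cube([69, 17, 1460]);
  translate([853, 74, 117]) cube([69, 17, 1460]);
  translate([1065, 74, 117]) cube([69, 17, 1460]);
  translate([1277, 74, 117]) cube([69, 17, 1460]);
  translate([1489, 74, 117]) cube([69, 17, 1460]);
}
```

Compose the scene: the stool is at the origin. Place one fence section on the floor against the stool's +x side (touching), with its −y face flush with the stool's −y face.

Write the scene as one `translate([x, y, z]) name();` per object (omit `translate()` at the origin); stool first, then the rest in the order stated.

stool();
translate([311, 0, 0]) fence_section();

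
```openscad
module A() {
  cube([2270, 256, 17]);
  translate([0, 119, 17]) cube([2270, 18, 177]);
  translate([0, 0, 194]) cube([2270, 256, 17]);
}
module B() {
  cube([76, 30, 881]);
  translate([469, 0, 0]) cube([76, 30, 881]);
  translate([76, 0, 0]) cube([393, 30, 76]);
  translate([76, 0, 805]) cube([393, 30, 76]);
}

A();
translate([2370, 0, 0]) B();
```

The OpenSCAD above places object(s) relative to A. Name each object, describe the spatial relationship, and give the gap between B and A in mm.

A is an I-beam. B is a picture frame. The picture frame is on the floor beside the I-beam on its +x side. The gap between the picture frame and the I-beam is 100 mm.

The picture frame's nearest face is 100 mm from the I-beam's +x face.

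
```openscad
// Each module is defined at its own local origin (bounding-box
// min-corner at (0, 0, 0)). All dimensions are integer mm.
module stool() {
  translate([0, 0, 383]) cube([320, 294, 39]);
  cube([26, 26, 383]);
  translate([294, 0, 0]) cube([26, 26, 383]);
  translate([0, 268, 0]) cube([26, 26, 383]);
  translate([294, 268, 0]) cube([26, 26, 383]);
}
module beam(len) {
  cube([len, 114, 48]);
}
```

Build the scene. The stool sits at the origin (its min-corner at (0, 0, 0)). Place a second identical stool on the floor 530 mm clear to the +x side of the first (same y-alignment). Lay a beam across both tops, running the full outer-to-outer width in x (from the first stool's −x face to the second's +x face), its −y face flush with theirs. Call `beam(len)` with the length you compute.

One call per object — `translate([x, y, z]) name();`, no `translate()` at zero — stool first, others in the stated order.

stool();
translate([850, 0, 0]) stool();
translate([0, 0, 422]) beam(1170);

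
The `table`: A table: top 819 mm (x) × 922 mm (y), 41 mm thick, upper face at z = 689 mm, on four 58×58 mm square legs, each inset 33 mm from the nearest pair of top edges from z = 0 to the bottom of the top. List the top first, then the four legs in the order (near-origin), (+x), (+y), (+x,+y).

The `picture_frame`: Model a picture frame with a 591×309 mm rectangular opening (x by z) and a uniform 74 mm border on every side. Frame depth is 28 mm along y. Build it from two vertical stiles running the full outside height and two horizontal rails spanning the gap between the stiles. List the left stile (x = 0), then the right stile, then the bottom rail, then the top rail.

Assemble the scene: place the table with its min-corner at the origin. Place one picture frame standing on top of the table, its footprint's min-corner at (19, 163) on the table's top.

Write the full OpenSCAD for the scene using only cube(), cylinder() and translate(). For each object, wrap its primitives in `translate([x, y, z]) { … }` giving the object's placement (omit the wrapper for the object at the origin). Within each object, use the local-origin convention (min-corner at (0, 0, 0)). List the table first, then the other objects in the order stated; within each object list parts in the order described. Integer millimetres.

translate([0, 0, 648]) cube([819, 922, 41]);
translate([33, 33, 0]) cube([58, 58, 648]);
translate([728, 33, 0]) cube([58, 58, 648]);
translate([33, 831, 0]) cube([58, 58, 648]);
translate([728, 831, 0]) cube([58, 58, 648]);
translate([19, 163, 689]) {
  cube([74, 28, 457]);
  translate([665, 0, 0]) cube([74, 28, 457]);
  translate([74, 0, 0]) cube([591, 28, 74]);
  translate([74, 0, 383]) cube([591, 28, 74]);
}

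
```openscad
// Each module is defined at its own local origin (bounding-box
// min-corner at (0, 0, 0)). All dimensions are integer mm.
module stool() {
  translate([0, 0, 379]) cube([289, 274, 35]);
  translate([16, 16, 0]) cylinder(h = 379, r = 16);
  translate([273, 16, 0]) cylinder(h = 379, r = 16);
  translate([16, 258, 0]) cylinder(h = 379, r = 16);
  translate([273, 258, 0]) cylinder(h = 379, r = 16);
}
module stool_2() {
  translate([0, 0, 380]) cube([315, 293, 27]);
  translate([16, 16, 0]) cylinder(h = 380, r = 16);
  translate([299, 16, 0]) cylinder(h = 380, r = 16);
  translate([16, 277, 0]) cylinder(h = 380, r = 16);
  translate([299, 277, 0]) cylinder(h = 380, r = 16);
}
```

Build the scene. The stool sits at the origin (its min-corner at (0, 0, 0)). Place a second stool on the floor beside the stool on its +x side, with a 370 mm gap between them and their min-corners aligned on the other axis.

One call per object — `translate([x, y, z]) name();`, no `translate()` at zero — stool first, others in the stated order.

stool();
translate([659, 0, 0]) stool_2();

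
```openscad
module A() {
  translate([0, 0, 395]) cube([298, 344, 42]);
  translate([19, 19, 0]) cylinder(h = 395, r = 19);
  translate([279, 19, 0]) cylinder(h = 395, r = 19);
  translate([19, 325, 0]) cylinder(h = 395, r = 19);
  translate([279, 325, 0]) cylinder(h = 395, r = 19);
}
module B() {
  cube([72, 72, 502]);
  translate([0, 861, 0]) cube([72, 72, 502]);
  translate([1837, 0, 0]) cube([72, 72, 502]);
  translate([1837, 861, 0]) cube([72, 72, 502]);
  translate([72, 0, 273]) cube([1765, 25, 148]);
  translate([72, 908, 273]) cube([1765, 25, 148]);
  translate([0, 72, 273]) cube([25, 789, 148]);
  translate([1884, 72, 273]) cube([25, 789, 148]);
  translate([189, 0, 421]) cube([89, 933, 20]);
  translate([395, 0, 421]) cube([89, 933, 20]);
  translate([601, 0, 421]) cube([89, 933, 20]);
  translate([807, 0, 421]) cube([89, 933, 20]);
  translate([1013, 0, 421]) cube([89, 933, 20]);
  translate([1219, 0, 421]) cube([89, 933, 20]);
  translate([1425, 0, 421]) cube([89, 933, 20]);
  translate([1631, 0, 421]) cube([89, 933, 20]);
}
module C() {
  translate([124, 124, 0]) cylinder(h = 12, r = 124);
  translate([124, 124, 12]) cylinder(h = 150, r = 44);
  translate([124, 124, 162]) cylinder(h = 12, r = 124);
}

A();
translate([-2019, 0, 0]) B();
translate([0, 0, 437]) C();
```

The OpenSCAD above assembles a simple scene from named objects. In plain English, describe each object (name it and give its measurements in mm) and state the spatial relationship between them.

A is a four-legged stool. The seat is a 298×344×42 mm slab whose top surface is at z = 437 mm; four round legs, each 38 mm in diameter, run from the floor (z = 0) to the underside of the seat, each leg's axis is inset half a diameter from the nearest pair of seat edges (so the leg's bounding box is flush with the corner).

B is a bed frame 1909 mm long (x) by 933 mm wide (y). Four 72×72 mm corner posts, 502 mm tall, at the corners of the footprint. Four rails of 25 mm thickness and 148 mm height run between adjacent posts with their undersides at z = 273 mm, their outer faces flush with the outside of the frame (the two x-running rails run between the posts' inner faces; the two y-running rails run between the posts' inner faces). 8 slats, each 89 mm wide (x) and 20 mm thick, lie across the top of the two x-running rails, running the full 933 mm width of the frame in y; the slats are evenly spaced along x between the inner faces of the end posts with equal gaps (rounded down to the nearest mm) at the −x end and between each pair — any rounding remainder accumulates at the +x end.

C is a spool: two coaxial disc flanges of radius 124 mm and thickness 12 mm, joined by a core cylinder of radius 44 mm and height 150 mm. The lower flange rests on z = 0 and the three cylinders share a vertical axis.

The bed frame is on the floor beside the stool on its −x side. The spool is on top of the stool.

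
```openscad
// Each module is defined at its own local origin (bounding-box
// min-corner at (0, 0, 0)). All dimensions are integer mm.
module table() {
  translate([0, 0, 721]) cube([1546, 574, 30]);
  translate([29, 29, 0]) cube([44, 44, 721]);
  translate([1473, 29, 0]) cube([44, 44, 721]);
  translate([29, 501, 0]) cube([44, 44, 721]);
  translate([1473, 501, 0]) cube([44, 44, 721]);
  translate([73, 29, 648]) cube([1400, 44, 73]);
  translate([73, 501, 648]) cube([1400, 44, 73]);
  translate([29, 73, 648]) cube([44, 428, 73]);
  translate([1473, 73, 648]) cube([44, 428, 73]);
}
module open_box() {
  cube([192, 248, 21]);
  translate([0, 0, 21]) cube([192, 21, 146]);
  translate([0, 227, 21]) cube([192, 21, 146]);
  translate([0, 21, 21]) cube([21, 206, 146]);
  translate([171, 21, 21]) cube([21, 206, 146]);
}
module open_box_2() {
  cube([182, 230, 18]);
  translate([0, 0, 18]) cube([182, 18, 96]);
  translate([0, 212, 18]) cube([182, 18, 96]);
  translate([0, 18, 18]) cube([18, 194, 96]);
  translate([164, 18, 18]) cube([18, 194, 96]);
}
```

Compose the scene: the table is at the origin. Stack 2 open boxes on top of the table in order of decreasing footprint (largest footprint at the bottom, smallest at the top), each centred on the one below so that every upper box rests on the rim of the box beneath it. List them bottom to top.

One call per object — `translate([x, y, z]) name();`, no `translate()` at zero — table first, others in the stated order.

table();
translate([677, 163, 751]) open_box();
translate([682, 172, 918]) open_box_2();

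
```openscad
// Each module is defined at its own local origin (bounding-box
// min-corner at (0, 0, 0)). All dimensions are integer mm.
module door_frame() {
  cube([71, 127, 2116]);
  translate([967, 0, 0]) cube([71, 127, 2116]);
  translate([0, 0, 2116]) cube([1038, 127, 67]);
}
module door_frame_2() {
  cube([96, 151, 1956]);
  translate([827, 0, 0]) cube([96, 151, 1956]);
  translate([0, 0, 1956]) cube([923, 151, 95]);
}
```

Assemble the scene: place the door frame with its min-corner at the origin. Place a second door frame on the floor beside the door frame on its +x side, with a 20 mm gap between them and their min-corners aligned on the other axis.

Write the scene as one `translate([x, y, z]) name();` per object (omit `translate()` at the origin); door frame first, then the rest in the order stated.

door_frame();
translate([1058, 0, 0]) door_frame_2();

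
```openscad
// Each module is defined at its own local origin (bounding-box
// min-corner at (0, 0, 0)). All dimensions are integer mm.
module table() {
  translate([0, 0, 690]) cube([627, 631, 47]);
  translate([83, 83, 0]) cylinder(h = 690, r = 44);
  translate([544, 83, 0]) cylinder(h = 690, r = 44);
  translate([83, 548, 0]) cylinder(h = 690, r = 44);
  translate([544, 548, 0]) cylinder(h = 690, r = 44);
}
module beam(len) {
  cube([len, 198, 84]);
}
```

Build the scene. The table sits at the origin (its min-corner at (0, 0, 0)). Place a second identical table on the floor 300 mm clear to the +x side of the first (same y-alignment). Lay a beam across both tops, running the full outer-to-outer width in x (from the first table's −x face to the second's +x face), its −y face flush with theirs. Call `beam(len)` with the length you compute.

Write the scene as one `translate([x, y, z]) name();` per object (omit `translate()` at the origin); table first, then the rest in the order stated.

table();
translate([927, 0, 0]) table();
translate([0, 0, 737]) beam(1554);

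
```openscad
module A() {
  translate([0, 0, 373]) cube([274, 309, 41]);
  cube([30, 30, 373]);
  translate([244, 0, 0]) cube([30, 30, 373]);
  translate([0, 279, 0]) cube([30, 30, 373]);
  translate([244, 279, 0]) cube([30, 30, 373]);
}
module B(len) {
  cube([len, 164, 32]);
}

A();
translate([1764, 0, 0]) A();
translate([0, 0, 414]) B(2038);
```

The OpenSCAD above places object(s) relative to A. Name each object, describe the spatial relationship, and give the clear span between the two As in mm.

Second stool starts at x = 1764; first ends at x = 274; clear span = 1764 − 274 = 1490 mm.

A is a stool. B is a beam. A beam spans the tops of two stools. The clear span between the two stools is 1490 mm.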